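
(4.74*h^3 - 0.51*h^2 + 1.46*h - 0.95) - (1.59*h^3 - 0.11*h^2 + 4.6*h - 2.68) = 3.15*h^3 - 0.4*h^2 - 3.14*h + 1.73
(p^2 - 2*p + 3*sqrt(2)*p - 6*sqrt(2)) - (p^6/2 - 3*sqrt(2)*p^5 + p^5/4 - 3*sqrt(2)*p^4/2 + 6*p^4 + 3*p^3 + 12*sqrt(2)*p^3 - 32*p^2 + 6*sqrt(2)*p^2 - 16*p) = -p^6/2 - p^5/4 + 3*sqrt(2)*p^5 - 6*p^4 + 3*sqrt(2)*p^4/2 - 12*sqrt(2)*p^3 - 3*p^3 - 6*sqrt(2)*p^2 + 33*p^2 + 3*sqrt(2)*p + 14*p - 6*sqrt(2)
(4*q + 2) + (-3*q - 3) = q - 1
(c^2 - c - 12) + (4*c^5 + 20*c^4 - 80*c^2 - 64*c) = 4*c^5 + 20*c^4 - 79*c^2 - 65*c - 12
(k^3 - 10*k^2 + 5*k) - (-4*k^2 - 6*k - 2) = k^3 - 6*k^2 + 11*k + 2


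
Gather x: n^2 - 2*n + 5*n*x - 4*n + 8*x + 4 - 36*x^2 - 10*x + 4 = n^2 - 6*n - 36*x^2 + x*(5*n - 2) + 8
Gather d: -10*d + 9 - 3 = 6 - 10*d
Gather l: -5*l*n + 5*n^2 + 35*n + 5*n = -5*l*n + 5*n^2 + 40*n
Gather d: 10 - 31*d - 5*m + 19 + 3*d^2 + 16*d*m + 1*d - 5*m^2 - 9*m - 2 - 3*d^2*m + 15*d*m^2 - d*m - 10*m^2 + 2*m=d^2*(3 - 3*m) + d*(15*m^2 + 15*m - 30) - 15*m^2 - 12*m + 27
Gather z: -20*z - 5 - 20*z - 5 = -40*z - 10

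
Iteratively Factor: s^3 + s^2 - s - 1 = (s - 1)*(s^2 + 2*s + 1) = (s - 1)*(s + 1)*(s + 1)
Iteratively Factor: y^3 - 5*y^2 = (y)*(y^2 - 5*y) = y^2*(y - 5)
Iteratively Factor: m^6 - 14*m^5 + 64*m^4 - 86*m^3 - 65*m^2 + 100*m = (m - 1)*(m^5 - 13*m^4 + 51*m^3 - 35*m^2 - 100*m) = (m - 1)*(m + 1)*(m^4 - 14*m^3 + 65*m^2 - 100*m) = (m - 5)*(m - 1)*(m + 1)*(m^3 - 9*m^2 + 20*m) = (m - 5)^2*(m - 1)*(m + 1)*(m^2 - 4*m) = (m - 5)^2*(m - 4)*(m - 1)*(m + 1)*(m)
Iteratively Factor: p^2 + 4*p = (p + 4)*(p)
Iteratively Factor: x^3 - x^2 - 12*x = (x + 3)*(x^2 - 4*x) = (x - 4)*(x + 3)*(x)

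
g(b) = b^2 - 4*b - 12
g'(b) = 2*b - 4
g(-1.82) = -1.41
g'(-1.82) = -7.64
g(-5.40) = 38.76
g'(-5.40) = -14.80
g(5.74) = -2.01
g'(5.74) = 7.48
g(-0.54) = -9.55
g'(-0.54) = -5.08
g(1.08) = -15.15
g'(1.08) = -1.84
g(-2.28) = 2.32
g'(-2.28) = -8.56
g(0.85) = -14.68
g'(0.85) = -2.30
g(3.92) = -12.31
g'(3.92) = 3.84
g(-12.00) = 180.00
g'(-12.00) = -28.00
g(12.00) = 84.00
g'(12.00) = 20.00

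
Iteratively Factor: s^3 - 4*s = (s - 2)*(s^2 + 2*s) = (s - 2)*(s + 2)*(s)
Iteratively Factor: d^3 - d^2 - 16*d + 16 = (d - 1)*(d^2 - 16) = (d - 4)*(d - 1)*(d + 4)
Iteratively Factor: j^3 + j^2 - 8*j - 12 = (j - 3)*(j^2 + 4*j + 4) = (j - 3)*(j + 2)*(j + 2)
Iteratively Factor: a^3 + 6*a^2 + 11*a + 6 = (a + 1)*(a^2 + 5*a + 6) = (a + 1)*(a + 3)*(a + 2)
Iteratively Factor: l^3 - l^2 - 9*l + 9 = (l - 1)*(l^2 - 9) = (l - 1)*(l + 3)*(l - 3)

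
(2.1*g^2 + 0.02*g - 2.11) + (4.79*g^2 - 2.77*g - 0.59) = 6.89*g^2 - 2.75*g - 2.7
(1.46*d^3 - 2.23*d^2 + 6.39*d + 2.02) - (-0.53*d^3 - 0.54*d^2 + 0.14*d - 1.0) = 1.99*d^3 - 1.69*d^2 + 6.25*d + 3.02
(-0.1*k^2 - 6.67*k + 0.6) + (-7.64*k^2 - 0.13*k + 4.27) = -7.74*k^2 - 6.8*k + 4.87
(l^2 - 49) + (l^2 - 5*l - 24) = 2*l^2 - 5*l - 73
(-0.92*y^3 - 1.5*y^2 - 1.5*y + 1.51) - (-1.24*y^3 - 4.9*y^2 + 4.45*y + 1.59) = 0.32*y^3 + 3.4*y^2 - 5.95*y - 0.0800000000000001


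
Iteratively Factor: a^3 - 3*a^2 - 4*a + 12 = (a + 2)*(a^2 - 5*a + 6) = (a - 2)*(a + 2)*(a - 3)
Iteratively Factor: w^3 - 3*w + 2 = (w - 1)*(w^2 + w - 2) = (w - 1)*(w + 2)*(w - 1)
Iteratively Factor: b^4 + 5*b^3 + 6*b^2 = (b + 2)*(b^3 + 3*b^2) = b*(b + 2)*(b^2 + 3*b) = b^2*(b + 2)*(b + 3)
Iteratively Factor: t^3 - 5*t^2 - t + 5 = (t + 1)*(t^2 - 6*t + 5) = (t - 5)*(t + 1)*(t - 1)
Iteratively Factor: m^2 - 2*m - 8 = (m + 2)*(m - 4)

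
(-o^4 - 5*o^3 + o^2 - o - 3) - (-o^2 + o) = -o^4 - 5*o^3 + 2*o^2 - 2*o - 3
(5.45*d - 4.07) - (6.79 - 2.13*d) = 7.58*d - 10.86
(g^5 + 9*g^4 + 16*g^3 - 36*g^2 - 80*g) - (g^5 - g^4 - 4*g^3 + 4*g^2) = 10*g^4 + 20*g^3 - 40*g^2 - 80*g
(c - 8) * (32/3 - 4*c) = -4*c^2 + 128*c/3 - 256/3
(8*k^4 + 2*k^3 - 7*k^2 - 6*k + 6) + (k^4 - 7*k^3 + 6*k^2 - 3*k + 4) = 9*k^4 - 5*k^3 - k^2 - 9*k + 10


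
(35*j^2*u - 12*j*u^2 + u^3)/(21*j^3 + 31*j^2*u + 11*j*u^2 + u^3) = u*(35*j^2 - 12*j*u + u^2)/(21*j^3 + 31*j^2*u + 11*j*u^2 + u^3)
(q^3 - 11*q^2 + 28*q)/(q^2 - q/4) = 4*(q^2 - 11*q + 28)/(4*q - 1)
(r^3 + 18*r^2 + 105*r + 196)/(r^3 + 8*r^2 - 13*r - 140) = (r^2 + 11*r + 28)/(r^2 + r - 20)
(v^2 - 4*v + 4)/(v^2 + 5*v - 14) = (v - 2)/(v + 7)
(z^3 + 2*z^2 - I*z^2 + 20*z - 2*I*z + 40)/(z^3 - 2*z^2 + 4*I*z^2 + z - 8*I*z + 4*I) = (z^2 + z*(2 - 5*I) - 10*I)/(z^2 - 2*z + 1)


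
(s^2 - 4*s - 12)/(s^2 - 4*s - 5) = (-s^2 + 4*s + 12)/(-s^2 + 4*s + 5)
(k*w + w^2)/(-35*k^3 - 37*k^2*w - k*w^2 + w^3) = w/(-35*k^2 - 2*k*w + w^2)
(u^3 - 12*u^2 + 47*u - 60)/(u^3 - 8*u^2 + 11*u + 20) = (u - 3)/(u + 1)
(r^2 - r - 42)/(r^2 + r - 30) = (r - 7)/(r - 5)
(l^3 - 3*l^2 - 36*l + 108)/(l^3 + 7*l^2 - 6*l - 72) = (l - 6)/(l + 4)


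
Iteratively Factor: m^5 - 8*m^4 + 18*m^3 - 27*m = (m - 3)*(m^4 - 5*m^3 + 3*m^2 + 9*m) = (m - 3)*(m + 1)*(m^3 - 6*m^2 + 9*m) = m*(m - 3)*(m + 1)*(m^2 - 6*m + 9) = m*(m - 3)^2*(m + 1)*(m - 3)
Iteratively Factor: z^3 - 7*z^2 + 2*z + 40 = (z + 2)*(z^2 - 9*z + 20) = (z - 4)*(z + 2)*(z - 5)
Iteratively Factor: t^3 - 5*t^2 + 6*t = (t - 2)*(t^2 - 3*t) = t*(t - 2)*(t - 3)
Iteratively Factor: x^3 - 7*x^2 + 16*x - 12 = (x - 3)*(x^2 - 4*x + 4) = (x - 3)*(x - 2)*(x - 2)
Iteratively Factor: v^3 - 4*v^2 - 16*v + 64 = (v - 4)*(v^2 - 16) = (v - 4)*(v + 4)*(v - 4)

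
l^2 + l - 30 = (l - 5)*(l + 6)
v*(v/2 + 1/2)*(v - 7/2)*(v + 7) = v^4/2 + 9*v^3/4 - 21*v^2/2 - 49*v/4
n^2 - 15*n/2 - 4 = (n - 8)*(n + 1/2)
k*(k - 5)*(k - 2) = k^3 - 7*k^2 + 10*k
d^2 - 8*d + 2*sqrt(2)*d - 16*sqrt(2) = (d - 8)*(d + 2*sqrt(2))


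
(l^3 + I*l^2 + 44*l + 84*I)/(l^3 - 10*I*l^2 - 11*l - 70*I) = (l + 6*I)/(l - 5*I)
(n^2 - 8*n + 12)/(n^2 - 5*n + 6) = (n - 6)/(n - 3)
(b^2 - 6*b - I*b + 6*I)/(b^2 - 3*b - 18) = (b - I)/(b + 3)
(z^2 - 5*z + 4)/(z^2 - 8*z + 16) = (z - 1)/(z - 4)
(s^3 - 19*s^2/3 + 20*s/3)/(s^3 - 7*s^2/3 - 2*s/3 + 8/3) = s*(s - 5)/(s^2 - s - 2)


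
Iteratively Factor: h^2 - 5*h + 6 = (h - 3)*(h - 2)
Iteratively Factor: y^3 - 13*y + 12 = (y - 3)*(y^2 + 3*y - 4) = (y - 3)*(y - 1)*(y + 4)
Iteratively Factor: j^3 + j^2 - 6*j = (j - 2)*(j^2 + 3*j) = j*(j - 2)*(j + 3)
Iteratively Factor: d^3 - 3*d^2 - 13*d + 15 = (d - 1)*(d^2 - 2*d - 15) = (d - 5)*(d - 1)*(d + 3)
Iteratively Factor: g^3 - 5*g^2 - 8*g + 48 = (g + 3)*(g^2 - 8*g + 16) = (g - 4)*(g + 3)*(g - 4)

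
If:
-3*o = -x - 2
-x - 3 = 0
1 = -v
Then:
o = -1/3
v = -1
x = -3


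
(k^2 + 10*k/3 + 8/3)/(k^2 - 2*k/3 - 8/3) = (k + 2)/(k - 2)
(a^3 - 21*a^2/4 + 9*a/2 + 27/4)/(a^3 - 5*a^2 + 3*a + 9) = (a + 3/4)/(a + 1)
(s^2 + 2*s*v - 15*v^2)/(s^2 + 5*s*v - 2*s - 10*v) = (s - 3*v)/(s - 2)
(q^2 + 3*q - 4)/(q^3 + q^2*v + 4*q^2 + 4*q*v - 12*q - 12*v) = (q^2 + 3*q - 4)/(q^3 + q^2*v + 4*q^2 + 4*q*v - 12*q - 12*v)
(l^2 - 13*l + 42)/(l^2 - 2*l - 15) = (-l^2 + 13*l - 42)/(-l^2 + 2*l + 15)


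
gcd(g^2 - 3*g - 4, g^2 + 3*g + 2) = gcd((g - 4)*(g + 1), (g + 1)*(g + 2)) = g + 1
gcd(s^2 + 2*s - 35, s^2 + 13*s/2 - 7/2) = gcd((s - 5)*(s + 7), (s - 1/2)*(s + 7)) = s + 7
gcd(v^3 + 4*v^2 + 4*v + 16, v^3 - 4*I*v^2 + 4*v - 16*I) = v^2 + 4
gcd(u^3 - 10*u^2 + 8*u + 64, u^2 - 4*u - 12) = u + 2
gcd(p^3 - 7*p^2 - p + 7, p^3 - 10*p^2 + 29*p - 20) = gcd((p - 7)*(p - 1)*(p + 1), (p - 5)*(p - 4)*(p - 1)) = p - 1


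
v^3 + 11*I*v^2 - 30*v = v*(v + 5*I)*(v + 6*I)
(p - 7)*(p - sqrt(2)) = p^2 - 7*p - sqrt(2)*p + 7*sqrt(2)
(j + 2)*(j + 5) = j^2 + 7*j + 10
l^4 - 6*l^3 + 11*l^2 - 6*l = l*(l - 3)*(l - 2)*(l - 1)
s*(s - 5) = s^2 - 5*s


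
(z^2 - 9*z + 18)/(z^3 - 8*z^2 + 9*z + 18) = 1/(z + 1)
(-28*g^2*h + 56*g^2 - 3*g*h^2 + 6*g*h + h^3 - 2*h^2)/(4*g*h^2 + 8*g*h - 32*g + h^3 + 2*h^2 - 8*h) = (-7*g + h)/(h + 4)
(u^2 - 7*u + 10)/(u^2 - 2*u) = (u - 5)/u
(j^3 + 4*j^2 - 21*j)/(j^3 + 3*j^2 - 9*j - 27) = j*(j + 7)/(j^2 + 6*j + 9)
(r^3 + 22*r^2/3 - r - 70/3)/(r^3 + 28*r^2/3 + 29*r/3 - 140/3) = (r + 2)/(r + 4)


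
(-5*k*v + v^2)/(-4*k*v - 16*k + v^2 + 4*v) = v*(5*k - v)/(4*k*v + 16*k - v^2 - 4*v)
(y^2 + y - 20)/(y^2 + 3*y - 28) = (y + 5)/(y + 7)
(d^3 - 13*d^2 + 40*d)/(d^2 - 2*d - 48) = d*(d - 5)/(d + 6)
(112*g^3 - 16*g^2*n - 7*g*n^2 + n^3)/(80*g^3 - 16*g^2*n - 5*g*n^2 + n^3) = (7*g - n)/(5*g - n)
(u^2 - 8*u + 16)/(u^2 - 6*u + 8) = (u - 4)/(u - 2)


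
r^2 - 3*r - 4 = (r - 4)*(r + 1)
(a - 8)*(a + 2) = a^2 - 6*a - 16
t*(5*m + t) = 5*m*t + t^2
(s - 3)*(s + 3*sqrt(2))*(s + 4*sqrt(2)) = s^3 - 3*s^2 + 7*sqrt(2)*s^2 - 21*sqrt(2)*s + 24*s - 72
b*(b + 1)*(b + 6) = b^3 + 7*b^2 + 6*b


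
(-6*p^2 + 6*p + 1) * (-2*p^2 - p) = 12*p^4 - 6*p^3 - 8*p^2 - p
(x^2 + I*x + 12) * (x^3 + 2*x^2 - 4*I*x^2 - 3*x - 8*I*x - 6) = x^5 + 2*x^4 - 3*I*x^4 + 13*x^3 - 6*I*x^3 + 26*x^2 - 51*I*x^2 - 36*x - 102*I*x - 72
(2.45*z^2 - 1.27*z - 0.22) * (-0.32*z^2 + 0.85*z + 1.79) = -0.784*z^4 + 2.4889*z^3 + 3.3764*z^2 - 2.4603*z - 0.3938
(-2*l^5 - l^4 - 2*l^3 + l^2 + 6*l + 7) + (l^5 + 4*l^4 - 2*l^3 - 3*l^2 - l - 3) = -l^5 + 3*l^4 - 4*l^3 - 2*l^2 + 5*l + 4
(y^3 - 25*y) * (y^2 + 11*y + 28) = y^5 + 11*y^4 + 3*y^3 - 275*y^2 - 700*y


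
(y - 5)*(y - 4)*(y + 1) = y^3 - 8*y^2 + 11*y + 20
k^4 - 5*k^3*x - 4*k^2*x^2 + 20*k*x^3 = k*(k - 5*x)*(k - 2*x)*(k + 2*x)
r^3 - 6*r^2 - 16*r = r*(r - 8)*(r + 2)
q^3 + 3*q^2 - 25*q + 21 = (q - 3)*(q - 1)*(q + 7)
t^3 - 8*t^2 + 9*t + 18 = (t - 6)*(t - 3)*(t + 1)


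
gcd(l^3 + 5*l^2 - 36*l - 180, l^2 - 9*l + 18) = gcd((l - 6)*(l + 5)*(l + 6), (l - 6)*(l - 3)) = l - 6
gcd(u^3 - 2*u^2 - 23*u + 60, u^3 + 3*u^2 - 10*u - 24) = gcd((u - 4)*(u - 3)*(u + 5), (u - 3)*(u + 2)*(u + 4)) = u - 3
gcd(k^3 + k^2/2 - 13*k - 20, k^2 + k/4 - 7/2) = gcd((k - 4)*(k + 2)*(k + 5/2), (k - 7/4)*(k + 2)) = k + 2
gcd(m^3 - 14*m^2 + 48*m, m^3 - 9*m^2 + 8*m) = m^2 - 8*m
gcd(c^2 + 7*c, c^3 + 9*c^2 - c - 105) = c + 7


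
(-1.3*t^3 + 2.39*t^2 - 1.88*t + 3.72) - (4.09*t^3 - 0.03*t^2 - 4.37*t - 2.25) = -5.39*t^3 + 2.42*t^2 + 2.49*t + 5.97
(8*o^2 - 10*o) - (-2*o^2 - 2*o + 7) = 10*o^2 - 8*o - 7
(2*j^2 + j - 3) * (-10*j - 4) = -20*j^3 - 18*j^2 + 26*j + 12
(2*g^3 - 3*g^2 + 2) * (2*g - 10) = 4*g^4 - 26*g^3 + 30*g^2 + 4*g - 20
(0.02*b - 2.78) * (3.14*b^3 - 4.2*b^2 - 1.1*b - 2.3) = 0.0628*b^4 - 8.8132*b^3 + 11.654*b^2 + 3.012*b + 6.394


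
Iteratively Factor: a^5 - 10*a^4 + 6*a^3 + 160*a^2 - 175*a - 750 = (a + 2)*(a^4 - 12*a^3 + 30*a^2 + 100*a - 375) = (a - 5)*(a + 2)*(a^3 - 7*a^2 - 5*a + 75) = (a - 5)^2*(a + 2)*(a^2 - 2*a - 15) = (a - 5)^2*(a + 2)*(a + 3)*(a - 5)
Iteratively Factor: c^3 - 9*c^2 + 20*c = (c - 5)*(c^2 - 4*c) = (c - 5)*(c - 4)*(c)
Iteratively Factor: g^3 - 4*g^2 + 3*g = (g)*(g^2 - 4*g + 3) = g*(g - 3)*(g - 1)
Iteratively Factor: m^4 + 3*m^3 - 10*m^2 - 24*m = (m + 4)*(m^3 - m^2 - 6*m) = (m + 2)*(m + 4)*(m^2 - 3*m) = (m - 3)*(m + 2)*(m + 4)*(m)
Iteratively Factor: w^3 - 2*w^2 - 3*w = (w + 1)*(w^2 - 3*w) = (w - 3)*(w + 1)*(w)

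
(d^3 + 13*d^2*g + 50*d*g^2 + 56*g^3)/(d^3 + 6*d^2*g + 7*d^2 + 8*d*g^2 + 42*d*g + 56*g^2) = (d + 7*g)/(d + 7)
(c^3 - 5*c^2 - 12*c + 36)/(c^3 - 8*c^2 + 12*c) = (c + 3)/c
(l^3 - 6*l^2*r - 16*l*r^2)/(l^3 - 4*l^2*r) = (l^2 - 6*l*r - 16*r^2)/(l*(l - 4*r))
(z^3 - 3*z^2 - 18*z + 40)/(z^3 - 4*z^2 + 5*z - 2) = (z^2 - z - 20)/(z^2 - 2*z + 1)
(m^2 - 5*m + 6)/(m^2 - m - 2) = (m - 3)/(m + 1)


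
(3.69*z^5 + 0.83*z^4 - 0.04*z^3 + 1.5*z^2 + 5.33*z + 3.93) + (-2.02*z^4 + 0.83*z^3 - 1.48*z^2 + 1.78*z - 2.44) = 3.69*z^5 - 1.19*z^4 + 0.79*z^3 + 0.02*z^2 + 7.11*z + 1.49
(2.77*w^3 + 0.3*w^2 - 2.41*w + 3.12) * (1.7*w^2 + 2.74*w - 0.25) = 4.709*w^5 + 8.0998*w^4 - 3.9675*w^3 - 1.3744*w^2 + 9.1513*w - 0.78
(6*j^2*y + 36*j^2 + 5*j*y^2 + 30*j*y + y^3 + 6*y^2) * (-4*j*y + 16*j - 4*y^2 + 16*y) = -24*j^3*y^2 - 48*j^3*y + 576*j^3 - 44*j^2*y^3 - 88*j^2*y^2 + 1056*j^2*y - 24*j*y^4 - 48*j*y^3 + 576*j*y^2 - 4*y^5 - 8*y^4 + 96*y^3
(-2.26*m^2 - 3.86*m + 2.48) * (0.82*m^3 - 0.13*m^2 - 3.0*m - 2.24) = -1.8532*m^5 - 2.8714*m^4 + 9.3154*m^3 + 16.32*m^2 + 1.2064*m - 5.5552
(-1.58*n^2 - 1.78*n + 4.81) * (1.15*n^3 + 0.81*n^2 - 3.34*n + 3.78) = -1.817*n^5 - 3.3268*n^4 + 9.3669*n^3 + 3.8689*n^2 - 22.7938*n + 18.1818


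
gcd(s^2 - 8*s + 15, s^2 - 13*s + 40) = s - 5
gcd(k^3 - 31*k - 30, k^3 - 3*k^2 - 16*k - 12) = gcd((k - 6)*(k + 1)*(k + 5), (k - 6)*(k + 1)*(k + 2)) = k^2 - 5*k - 6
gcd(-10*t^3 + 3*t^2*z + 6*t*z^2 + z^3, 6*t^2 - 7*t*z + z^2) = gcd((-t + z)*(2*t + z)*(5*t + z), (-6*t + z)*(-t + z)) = -t + z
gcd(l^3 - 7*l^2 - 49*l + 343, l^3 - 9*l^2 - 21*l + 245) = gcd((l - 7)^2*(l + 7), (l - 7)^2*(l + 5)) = l^2 - 14*l + 49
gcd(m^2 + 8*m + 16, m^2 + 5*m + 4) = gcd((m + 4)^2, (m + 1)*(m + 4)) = m + 4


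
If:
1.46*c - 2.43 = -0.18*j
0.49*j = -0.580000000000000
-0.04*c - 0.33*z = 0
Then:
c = 1.81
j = -1.18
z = -0.22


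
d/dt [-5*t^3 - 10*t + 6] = -15*t^2 - 10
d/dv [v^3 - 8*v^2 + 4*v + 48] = 3*v^2 - 16*v + 4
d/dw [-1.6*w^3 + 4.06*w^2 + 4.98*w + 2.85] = -4.8*w^2 + 8.12*w + 4.98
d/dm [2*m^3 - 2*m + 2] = 6*m^2 - 2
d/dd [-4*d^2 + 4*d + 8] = 4 - 8*d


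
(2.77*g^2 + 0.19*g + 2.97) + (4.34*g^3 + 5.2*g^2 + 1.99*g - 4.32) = 4.34*g^3 + 7.97*g^2 + 2.18*g - 1.35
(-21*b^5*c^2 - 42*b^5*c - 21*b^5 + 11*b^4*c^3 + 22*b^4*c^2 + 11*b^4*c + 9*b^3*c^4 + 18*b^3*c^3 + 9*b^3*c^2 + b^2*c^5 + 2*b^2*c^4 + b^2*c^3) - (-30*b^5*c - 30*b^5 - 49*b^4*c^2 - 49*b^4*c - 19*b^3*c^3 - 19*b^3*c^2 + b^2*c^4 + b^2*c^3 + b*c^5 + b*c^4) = -21*b^5*c^2 - 12*b^5*c + 9*b^5 + 11*b^4*c^3 + 71*b^4*c^2 + 60*b^4*c + 9*b^3*c^4 + 37*b^3*c^3 + 28*b^3*c^2 + b^2*c^5 + b^2*c^4 - b*c^5 - b*c^4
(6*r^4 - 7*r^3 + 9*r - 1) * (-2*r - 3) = -12*r^5 - 4*r^4 + 21*r^3 - 18*r^2 - 25*r + 3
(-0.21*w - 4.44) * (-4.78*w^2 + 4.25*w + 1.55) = 1.0038*w^3 + 20.3307*w^2 - 19.1955*w - 6.882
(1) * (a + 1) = a + 1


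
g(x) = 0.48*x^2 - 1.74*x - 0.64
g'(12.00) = 9.78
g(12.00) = 47.60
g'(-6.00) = -7.50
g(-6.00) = 27.08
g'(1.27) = -0.52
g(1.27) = -2.08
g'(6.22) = 4.23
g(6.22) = 7.11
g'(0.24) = -1.51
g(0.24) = -1.03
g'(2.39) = 0.55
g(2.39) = -2.06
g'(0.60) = -1.16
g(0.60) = -1.51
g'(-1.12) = -2.82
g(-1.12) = 1.91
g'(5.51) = 3.55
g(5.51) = 4.35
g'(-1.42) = -3.10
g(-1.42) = 2.80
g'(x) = 0.96*x - 1.74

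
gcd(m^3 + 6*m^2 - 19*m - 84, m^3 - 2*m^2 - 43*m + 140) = m^2 + 3*m - 28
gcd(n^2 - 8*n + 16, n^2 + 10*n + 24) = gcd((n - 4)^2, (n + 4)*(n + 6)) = 1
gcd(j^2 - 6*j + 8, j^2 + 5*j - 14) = j - 2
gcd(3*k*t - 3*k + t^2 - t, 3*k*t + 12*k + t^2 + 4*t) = 3*k + t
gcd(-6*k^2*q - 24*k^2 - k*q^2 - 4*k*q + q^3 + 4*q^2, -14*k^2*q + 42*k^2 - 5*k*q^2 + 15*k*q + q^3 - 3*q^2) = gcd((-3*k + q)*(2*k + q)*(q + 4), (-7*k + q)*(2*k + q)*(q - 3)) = 2*k + q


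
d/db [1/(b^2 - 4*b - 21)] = 2*(2 - b)/(-b^2 + 4*b + 21)^2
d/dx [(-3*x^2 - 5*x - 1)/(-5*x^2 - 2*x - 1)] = (-19*x^2 - 4*x + 3)/(25*x^4 + 20*x^3 + 14*x^2 + 4*x + 1)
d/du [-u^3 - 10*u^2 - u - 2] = -3*u^2 - 20*u - 1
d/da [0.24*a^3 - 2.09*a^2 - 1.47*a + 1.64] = 0.72*a^2 - 4.18*a - 1.47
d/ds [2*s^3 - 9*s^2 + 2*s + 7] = 6*s^2 - 18*s + 2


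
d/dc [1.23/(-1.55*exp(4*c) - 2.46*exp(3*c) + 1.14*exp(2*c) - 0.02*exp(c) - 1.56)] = (7.626*exp(3*c) + 9.0774*exp(2*c) - 2.8044*exp(c) + 0.0246)*exp(c)/(1.55*exp(4*c) + 2.46*exp(3*c) - 1.14*exp(2*c) + 0.02*exp(c) + 1.56)^2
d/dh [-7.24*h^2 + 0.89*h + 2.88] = 0.89 - 14.48*h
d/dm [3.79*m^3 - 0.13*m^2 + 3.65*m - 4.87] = 11.37*m^2 - 0.26*m + 3.65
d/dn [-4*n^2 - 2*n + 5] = -8*n - 2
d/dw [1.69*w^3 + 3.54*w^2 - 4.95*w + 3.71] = 5.07*w^2 + 7.08*w - 4.95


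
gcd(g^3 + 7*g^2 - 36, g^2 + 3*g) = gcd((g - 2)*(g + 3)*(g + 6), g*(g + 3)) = g + 3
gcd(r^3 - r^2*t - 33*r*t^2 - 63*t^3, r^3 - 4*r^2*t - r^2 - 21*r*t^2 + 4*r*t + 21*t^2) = r^2 - 4*r*t - 21*t^2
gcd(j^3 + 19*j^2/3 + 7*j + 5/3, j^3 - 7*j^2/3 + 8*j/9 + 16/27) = j + 1/3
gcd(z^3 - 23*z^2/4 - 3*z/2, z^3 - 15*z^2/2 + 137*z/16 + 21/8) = z^2 - 23*z/4 - 3/2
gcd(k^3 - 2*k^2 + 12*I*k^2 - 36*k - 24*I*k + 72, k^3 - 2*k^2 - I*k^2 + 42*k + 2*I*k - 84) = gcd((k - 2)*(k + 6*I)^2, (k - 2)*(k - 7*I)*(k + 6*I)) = k^2 + k*(-2 + 6*I) - 12*I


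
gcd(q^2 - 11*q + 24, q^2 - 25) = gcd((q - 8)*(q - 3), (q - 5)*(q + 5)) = 1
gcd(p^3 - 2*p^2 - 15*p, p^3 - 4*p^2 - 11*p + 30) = p^2 - 2*p - 15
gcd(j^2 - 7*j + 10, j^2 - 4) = j - 2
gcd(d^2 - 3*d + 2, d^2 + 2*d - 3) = d - 1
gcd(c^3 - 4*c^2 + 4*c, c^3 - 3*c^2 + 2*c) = c^2 - 2*c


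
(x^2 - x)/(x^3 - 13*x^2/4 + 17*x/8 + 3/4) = 8*x*(x - 1)/(8*x^3 - 26*x^2 + 17*x + 6)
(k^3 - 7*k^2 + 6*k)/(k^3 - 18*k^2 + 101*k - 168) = k*(k^2 - 7*k + 6)/(k^3 - 18*k^2 + 101*k - 168)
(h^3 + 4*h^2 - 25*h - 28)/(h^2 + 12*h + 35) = (h^2 - 3*h - 4)/(h + 5)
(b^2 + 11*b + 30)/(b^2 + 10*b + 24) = (b + 5)/(b + 4)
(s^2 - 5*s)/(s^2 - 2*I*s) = (s - 5)/(s - 2*I)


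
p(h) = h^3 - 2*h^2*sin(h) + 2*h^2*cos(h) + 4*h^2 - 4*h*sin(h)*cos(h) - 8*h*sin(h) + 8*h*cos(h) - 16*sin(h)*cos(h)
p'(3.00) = 37.70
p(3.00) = 19.41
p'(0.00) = -8.00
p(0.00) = 0.00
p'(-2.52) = -14.84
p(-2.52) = 8.32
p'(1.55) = 10.24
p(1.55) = -3.97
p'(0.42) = -9.41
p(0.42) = -3.93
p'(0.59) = -7.75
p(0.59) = -5.40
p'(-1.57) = -1.34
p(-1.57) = -1.64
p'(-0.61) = 2.22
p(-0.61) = 1.87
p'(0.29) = -9.82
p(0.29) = -2.67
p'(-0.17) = -5.53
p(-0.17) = 1.16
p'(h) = -2*h^2*sin(h) - 2*h^2*cos(h) + 3*h^2 + 4*h*sin(h)^2 - 12*h*sin(h) - 4*h*cos(h)^2 - 4*h*cos(h) + 8*h + 16*sin(h)^2 - 4*sin(h)*cos(h) - 8*sin(h) - 16*cos(h)^2 + 8*cos(h)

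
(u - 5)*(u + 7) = u^2 + 2*u - 35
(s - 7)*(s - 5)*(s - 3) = s^3 - 15*s^2 + 71*s - 105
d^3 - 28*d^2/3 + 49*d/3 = d*(d - 7)*(d - 7/3)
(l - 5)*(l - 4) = l^2 - 9*l + 20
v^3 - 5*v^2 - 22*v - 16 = (v - 8)*(v + 1)*(v + 2)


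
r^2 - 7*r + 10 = (r - 5)*(r - 2)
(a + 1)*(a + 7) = a^2 + 8*a + 7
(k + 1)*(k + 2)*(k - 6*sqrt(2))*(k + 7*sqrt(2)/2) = k^4 - 5*sqrt(2)*k^3/2 + 3*k^3 - 40*k^2 - 15*sqrt(2)*k^2/2 - 126*k - 5*sqrt(2)*k - 84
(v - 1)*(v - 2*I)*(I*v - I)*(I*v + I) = -v^4 + v^3 + 2*I*v^3 + v^2 - 2*I*v^2 - v - 2*I*v + 2*I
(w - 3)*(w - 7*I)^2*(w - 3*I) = w^4 - 3*w^3 - 17*I*w^3 - 91*w^2 + 51*I*w^2 + 273*w + 147*I*w - 441*I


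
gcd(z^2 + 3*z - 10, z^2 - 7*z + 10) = z - 2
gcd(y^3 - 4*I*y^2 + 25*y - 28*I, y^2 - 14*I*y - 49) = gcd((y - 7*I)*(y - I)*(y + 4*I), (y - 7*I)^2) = y - 7*I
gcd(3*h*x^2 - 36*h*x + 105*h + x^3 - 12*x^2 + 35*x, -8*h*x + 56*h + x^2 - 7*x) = x - 7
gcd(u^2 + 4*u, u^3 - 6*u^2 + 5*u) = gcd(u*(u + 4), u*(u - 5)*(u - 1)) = u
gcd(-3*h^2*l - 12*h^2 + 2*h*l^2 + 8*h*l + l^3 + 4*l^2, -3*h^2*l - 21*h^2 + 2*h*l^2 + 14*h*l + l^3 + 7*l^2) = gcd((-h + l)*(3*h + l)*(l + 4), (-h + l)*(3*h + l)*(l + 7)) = 3*h^2 - 2*h*l - l^2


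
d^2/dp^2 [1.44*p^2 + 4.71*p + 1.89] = 2.88000000000000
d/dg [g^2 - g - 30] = 2*g - 1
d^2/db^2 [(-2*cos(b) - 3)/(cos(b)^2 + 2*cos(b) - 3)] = 2*(9*(1 - cos(2*b))^2*cos(b)/4 + (1 - cos(2*b))^2 + cos(b)/4 + 29*cos(2*b)/2 + 33*cos(3*b)/4 - cos(5*b)/2 - 45/2)/((cos(b) - 1)^3*(cos(b) + 3)^3)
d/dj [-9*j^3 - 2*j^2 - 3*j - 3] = -27*j^2 - 4*j - 3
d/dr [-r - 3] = -1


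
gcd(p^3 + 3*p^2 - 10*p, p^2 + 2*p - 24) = 1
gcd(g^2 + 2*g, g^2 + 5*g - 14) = 1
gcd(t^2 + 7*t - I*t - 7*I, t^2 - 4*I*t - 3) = t - I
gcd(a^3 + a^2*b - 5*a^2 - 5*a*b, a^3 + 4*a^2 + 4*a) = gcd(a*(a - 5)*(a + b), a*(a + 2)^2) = a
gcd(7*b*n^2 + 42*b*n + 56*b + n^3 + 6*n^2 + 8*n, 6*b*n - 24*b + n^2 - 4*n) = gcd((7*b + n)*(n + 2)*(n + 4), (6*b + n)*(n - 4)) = 1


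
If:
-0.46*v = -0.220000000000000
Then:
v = 0.48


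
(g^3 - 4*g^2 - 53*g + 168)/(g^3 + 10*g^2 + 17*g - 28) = (g^2 - 11*g + 24)/(g^2 + 3*g - 4)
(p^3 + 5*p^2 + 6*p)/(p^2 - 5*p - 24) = p*(p + 2)/(p - 8)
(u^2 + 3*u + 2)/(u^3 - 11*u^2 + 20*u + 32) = (u + 2)/(u^2 - 12*u + 32)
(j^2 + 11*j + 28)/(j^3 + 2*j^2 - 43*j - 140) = (j + 7)/(j^2 - 2*j - 35)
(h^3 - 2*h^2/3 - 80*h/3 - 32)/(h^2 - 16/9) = 3*(h^2 - 2*h - 24)/(3*h - 4)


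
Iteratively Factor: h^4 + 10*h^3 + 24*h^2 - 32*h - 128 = (h + 4)*(h^3 + 6*h^2 - 32) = (h + 4)^2*(h^2 + 2*h - 8) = (h - 2)*(h + 4)^2*(h + 4)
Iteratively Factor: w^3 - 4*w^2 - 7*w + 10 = (w - 1)*(w^2 - 3*w - 10) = (w - 1)*(w + 2)*(w - 5)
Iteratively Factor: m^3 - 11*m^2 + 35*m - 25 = (m - 5)*(m^2 - 6*m + 5) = (m - 5)^2*(m - 1)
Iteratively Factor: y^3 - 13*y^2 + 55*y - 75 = (y - 5)*(y^2 - 8*y + 15) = (y - 5)*(y - 3)*(y - 5)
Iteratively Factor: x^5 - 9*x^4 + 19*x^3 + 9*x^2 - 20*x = (x - 4)*(x^4 - 5*x^3 - x^2 + 5*x) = (x - 4)*(x + 1)*(x^3 - 6*x^2 + 5*x) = x*(x - 4)*(x + 1)*(x^2 - 6*x + 5) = x*(x - 4)*(x - 1)*(x + 1)*(x - 5)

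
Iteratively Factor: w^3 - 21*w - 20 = (w - 5)*(w^2 + 5*w + 4) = (w - 5)*(w + 1)*(w + 4)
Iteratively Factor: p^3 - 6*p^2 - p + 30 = (p - 3)*(p^2 - 3*p - 10) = (p - 5)*(p - 3)*(p + 2)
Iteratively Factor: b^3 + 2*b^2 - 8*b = (b)*(b^2 + 2*b - 8) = b*(b + 4)*(b - 2)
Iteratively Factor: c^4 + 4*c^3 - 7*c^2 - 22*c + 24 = (c - 2)*(c^3 + 6*c^2 + 5*c - 12) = (c - 2)*(c - 1)*(c^2 + 7*c + 12) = (c - 2)*(c - 1)*(c + 4)*(c + 3)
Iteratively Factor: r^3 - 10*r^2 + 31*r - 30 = (r - 3)*(r^2 - 7*r + 10) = (r - 5)*(r - 3)*(r - 2)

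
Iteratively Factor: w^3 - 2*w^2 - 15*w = (w - 5)*(w^2 + 3*w) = w*(w - 5)*(w + 3)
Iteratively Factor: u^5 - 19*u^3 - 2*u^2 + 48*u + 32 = (u - 2)*(u^4 + 2*u^3 - 15*u^2 - 32*u - 16) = (u - 2)*(u + 1)*(u^3 + u^2 - 16*u - 16) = (u - 4)*(u - 2)*(u + 1)*(u^2 + 5*u + 4) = (u - 4)*(u - 2)*(u + 1)*(u + 4)*(u + 1)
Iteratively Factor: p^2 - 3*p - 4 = (p + 1)*(p - 4)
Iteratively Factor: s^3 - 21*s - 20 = (s + 4)*(s^2 - 4*s - 5) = (s - 5)*(s + 4)*(s + 1)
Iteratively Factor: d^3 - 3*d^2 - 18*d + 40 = (d - 2)*(d^2 - d - 20) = (d - 5)*(d - 2)*(d + 4)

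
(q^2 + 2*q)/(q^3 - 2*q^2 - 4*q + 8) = q/(q^2 - 4*q + 4)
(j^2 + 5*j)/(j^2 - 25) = j/(j - 5)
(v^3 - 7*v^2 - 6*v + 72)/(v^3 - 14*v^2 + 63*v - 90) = (v^2 - v - 12)/(v^2 - 8*v + 15)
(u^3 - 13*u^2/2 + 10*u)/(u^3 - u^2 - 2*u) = (-u^2 + 13*u/2 - 10)/(-u^2 + u + 2)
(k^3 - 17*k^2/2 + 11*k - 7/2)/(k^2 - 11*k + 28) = (2*k^2 - 3*k + 1)/(2*(k - 4))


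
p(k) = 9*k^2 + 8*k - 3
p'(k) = 18*k + 8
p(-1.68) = 8.96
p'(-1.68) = -22.24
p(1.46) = 27.86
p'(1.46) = 34.28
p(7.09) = 506.13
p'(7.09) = 135.62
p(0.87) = 10.77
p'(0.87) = 23.66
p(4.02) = 174.60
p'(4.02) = 80.36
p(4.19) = 188.52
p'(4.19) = 83.42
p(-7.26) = 413.29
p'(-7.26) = -122.68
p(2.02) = 49.88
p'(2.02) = 44.36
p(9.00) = 798.00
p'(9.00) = 170.00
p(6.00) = 369.00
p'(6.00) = 116.00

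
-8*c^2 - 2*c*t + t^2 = (-4*c + t)*(2*c + t)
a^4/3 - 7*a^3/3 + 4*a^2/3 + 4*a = a*(a/3 + 1/3)*(a - 6)*(a - 2)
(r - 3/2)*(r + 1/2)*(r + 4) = r^3 + 3*r^2 - 19*r/4 - 3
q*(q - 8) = q^2 - 8*q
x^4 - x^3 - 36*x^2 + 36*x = x*(x - 6)*(x - 1)*(x + 6)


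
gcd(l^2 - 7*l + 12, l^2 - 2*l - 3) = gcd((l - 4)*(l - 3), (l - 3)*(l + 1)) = l - 3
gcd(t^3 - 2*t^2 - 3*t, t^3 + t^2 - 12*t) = t^2 - 3*t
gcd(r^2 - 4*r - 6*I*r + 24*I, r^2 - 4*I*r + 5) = 1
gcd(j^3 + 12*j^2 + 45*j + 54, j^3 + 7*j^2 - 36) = j^2 + 9*j + 18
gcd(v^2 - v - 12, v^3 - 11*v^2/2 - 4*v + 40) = v - 4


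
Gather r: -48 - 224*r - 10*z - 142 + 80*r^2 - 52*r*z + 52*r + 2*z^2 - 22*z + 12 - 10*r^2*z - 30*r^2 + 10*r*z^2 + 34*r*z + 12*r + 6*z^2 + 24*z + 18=r^2*(50 - 10*z) + r*(10*z^2 - 18*z - 160) + 8*z^2 - 8*z - 160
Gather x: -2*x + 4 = 4 - 2*x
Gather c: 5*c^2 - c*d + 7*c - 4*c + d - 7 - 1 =5*c^2 + c*(3 - d) + d - 8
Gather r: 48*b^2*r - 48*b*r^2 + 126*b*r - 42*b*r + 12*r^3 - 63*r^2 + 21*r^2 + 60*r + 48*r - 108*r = 12*r^3 + r^2*(-48*b - 42) + r*(48*b^2 + 84*b)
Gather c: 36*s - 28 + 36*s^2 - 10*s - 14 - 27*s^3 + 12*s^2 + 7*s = -27*s^3 + 48*s^2 + 33*s - 42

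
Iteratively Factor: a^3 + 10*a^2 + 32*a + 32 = (a + 4)*(a^2 + 6*a + 8) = (a + 2)*(a + 4)*(a + 4)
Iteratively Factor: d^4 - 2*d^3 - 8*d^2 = (d + 2)*(d^3 - 4*d^2) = d*(d + 2)*(d^2 - 4*d) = d^2*(d + 2)*(d - 4)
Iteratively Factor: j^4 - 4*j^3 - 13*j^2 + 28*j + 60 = (j + 2)*(j^3 - 6*j^2 - j + 30) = (j + 2)^2*(j^2 - 8*j + 15) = (j - 5)*(j + 2)^2*(j - 3)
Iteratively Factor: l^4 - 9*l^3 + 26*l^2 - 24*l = (l - 2)*(l^3 - 7*l^2 + 12*l) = l*(l - 2)*(l^2 - 7*l + 12) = l*(l - 4)*(l - 2)*(l - 3)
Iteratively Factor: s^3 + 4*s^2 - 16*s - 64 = (s - 4)*(s^2 + 8*s + 16) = (s - 4)*(s + 4)*(s + 4)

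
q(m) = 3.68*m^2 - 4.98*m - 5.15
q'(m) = 7.36*m - 4.98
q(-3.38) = 53.72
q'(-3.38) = -29.86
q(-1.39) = 8.88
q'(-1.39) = -15.21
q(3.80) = 29.07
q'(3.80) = 22.99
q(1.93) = -1.05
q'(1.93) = 9.22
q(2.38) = 3.84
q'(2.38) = 12.54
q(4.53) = 47.81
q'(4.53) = 28.36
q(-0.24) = -3.74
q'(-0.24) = -6.75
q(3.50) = 22.50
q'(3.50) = 20.78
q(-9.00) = 337.75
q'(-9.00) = -71.22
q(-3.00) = 42.91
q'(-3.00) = -27.06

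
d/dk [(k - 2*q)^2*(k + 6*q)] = (k - 2*q)*(3*k + 10*q)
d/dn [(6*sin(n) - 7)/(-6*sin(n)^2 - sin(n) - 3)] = (36*sin(n)^2 - 84*sin(n) - 25)*cos(n)/(6*sin(n)^2 + sin(n) + 3)^2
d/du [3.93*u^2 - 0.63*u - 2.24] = 7.86*u - 0.63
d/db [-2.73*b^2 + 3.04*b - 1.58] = 3.04 - 5.46*b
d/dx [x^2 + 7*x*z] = 2*x + 7*z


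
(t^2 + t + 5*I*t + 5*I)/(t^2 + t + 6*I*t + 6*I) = (t + 5*I)/(t + 6*I)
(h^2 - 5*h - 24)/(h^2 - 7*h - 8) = (h + 3)/(h + 1)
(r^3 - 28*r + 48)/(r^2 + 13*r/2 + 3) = 2*(r^2 - 6*r + 8)/(2*r + 1)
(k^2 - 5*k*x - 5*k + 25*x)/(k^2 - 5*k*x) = (k - 5)/k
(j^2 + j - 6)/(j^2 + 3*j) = (j - 2)/j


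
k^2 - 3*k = k*(k - 3)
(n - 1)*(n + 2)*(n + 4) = n^3 + 5*n^2 + 2*n - 8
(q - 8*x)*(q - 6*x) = q^2 - 14*q*x + 48*x^2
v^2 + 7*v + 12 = (v + 3)*(v + 4)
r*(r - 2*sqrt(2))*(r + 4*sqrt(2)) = r^3 + 2*sqrt(2)*r^2 - 16*r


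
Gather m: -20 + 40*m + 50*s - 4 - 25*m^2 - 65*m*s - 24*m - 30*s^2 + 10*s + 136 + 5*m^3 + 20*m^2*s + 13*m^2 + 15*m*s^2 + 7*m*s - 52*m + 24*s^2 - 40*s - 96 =5*m^3 + m^2*(20*s - 12) + m*(15*s^2 - 58*s - 36) - 6*s^2 + 20*s + 16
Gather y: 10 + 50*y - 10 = 50*y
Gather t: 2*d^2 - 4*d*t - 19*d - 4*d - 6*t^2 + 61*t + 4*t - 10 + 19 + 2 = 2*d^2 - 23*d - 6*t^2 + t*(65 - 4*d) + 11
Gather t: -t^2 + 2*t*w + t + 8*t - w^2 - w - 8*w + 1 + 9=-t^2 + t*(2*w + 9) - w^2 - 9*w + 10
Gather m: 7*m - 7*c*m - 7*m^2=-7*m^2 + m*(7 - 7*c)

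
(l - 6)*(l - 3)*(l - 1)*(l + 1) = l^4 - 9*l^3 + 17*l^2 + 9*l - 18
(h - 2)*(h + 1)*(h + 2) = h^3 + h^2 - 4*h - 4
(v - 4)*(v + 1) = v^2 - 3*v - 4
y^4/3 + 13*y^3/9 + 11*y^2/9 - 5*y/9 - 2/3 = (y/3 + 1)*(y - 2/3)*(y + 1)^2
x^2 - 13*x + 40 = (x - 8)*(x - 5)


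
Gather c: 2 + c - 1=c + 1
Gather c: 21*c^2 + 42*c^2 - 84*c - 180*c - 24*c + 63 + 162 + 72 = 63*c^2 - 288*c + 297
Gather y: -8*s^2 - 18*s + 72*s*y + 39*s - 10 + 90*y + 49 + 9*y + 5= -8*s^2 + 21*s + y*(72*s + 99) + 44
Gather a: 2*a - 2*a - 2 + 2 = 0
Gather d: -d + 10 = 10 - d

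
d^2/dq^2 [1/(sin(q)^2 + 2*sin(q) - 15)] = 2*(-2*sin(q)^4 - 3*sin(q)^3 - 29*sin(q)^2 - 9*sin(q) + 19)/(sin(q)^2 + 2*sin(q) - 15)^3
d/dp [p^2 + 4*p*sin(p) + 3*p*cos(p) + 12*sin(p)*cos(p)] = -3*p*sin(p) + 4*p*cos(p) + 2*p + 4*sin(p) + 3*cos(p) + 12*cos(2*p)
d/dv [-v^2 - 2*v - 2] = -2*v - 2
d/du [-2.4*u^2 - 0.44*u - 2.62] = -4.8*u - 0.44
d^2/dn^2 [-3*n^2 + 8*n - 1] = -6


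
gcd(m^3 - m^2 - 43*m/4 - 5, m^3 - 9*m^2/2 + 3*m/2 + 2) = m^2 - 7*m/2 - 2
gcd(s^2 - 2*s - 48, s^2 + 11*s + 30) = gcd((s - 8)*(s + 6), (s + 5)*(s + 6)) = s + 6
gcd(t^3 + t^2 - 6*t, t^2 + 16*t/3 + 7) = t + 3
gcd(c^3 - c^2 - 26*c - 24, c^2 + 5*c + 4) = c^2 + 5*c + 4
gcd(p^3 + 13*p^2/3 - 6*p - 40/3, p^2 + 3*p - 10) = p^2 + 3*p - 10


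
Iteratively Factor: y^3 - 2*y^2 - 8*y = (y + 2)*(y^2 - 4*y) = (y - 4)*(y + 2)*(y)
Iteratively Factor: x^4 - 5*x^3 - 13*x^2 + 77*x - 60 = (x - 1)*(x^3 - 4*x^2 - 17*x + 60) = (x - 5)*(x - 1)*(x^2 + x - 12) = (x - 5)*(x - 1)*(x + 4)*(x - 3)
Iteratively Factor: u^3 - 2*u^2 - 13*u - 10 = (u + 2)*(u^2 - 4*u - 5) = (u - 5)*(u + 2)*(u + 1)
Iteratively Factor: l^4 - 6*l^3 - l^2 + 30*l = (l)*(l^3 - 6*l^2 - l + 30) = l*(l - 3)*(l^2 - 3*l - 10) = l*(l - 3)*(l + 2)*(l - 5)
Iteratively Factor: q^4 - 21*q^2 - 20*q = (q + 4)*(q^3 - 4*q^2 - 5*q) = (q + 1)*(q + 4)*(q^2 - 5*q) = q*(q + 1)*(q + 4)*(q - 5)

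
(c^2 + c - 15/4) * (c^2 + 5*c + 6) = c^4 + 6*c^3 + 29*c^2/4 - 51*c/4 - 45/2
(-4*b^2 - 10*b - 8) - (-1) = -4*b^2 - 10*b - 7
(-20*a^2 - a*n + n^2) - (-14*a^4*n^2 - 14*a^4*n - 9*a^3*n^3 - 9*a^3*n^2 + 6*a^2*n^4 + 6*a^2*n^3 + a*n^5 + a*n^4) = 14*a^4*n^2 + 14*a^4*n + 9*a^3*n^3 + 9*a^3*n^2 - 6*a^2*n^4 - 6*a^2*n^3 - 20*a^2 - a*n^5 - a*n^4 - a*n + n^2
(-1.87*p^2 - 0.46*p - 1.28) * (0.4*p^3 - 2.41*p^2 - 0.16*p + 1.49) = -0.748*p^5 + 4.3227*p^4 + 0.8958*p^3 + 0.3721*p^2 - 0.4806*p - 1.9072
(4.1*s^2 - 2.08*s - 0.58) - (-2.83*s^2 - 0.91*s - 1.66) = 6.93*s^2 - 1.17*s + 1.08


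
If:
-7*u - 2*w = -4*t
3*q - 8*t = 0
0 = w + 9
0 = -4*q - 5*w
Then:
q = 45/4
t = 135/32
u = 279/56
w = -9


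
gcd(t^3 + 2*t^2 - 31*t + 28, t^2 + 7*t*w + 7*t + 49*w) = t + 7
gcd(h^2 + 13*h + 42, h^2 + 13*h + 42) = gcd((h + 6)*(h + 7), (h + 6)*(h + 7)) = h^2 + 13*h + 42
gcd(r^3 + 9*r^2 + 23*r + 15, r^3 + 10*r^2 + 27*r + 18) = r^2 + 4*r + 3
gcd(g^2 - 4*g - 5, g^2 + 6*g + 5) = g + 1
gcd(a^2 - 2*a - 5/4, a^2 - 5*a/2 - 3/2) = a + 1/2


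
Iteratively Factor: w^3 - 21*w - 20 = (w + 4)*(w^2 - 4*w - 5) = (w + 1)*(w + 4)*(w - 5)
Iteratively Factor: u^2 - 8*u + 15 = (u - 5)*(u - 3)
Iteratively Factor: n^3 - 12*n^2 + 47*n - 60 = (n - 3)*(n^2 - 9*n + 20) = (n - 4)*(n - 3)*(n - 5)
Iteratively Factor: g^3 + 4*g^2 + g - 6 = (g - 1)*(g^2 + 5*g + 6) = (g - 1)*(g + 3)*(g + 2)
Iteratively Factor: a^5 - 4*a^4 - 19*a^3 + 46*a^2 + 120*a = (a + 2)*(a^4 - 6*a^3 - 7*a^2 + 60*a) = (a + 2)*(a + 3)*(a^3 - 9*a^2 + 20*a) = (a - 5)*(a + 2)*(a + 3)*(a^2 - 4*a) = (a - 5)*(a - 4)*(a + 2)*(a + 3)*(a)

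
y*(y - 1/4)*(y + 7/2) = y^3 + 13*y^2/4 - 7*y/8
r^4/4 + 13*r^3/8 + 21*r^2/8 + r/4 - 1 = (r/4 + 1/2)*(r - 1/2)*(r + 1)*(r + 4)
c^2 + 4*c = c*(c + 4)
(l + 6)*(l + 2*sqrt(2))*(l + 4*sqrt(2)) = l^3 + 6*l^2 + 6*sqrt(2)*l^2 + 16*l + 36*sqrt(2)*l + 96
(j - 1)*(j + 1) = j^2 - 1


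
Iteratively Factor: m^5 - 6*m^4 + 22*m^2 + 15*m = (m + 1)*(m^4 - 7*m^3 + 7*m^2 + 15*m) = (m + 1)^2*(m^3 - 8*m^2 + 15*m) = m*(m + 1)^2*(m^2 - 8*m + 15) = m*(m - 3)*(m + 1)^2*(m - 5)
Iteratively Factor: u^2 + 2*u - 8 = (u - 2)*(u + 4)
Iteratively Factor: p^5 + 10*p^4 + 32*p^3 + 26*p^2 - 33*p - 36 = (p + 1)*(p^4 + 9*p^3 + 23*p^2 + 3*p - 36) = (p + 1)*(p + 4)*(p^3 + 5*p^2 + 3*p - 9) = (p + 1)*(p + 3)*(p + 4)*(p^2 + 2*p - 3) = (p + 1)*(p + 3)^2*(p + 4)*(p - 1)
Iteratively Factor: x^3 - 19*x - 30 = (x + 2)*(x^2 - 2*x - 15) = (x + 2)*(x + 3)*(x - 5)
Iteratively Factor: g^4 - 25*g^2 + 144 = (g + 3)*(g^3 - 3*g^2 - 16*g + 48) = (g - 4)*(g + 3)*(g^2 + g - 12) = (g - 4)*(g - 3)*(g + 3)*(g + 4)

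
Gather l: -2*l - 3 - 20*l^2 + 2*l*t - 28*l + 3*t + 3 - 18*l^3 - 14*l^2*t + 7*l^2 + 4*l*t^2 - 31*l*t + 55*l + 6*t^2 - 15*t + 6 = -18*l^3 + l^2*(-14*t - 13) + l*(4*t^2 - 29*t + 25) + 6*t^2 - 12*t + 6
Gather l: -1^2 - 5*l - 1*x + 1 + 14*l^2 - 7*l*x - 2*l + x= 14*l^2 + l*(-7*x - 7)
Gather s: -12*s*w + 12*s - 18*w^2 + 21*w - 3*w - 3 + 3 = s*(12 - 12*w) - 18*w^2 + 18*w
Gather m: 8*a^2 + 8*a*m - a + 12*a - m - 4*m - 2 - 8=8*a^2 + 11*a + m*(8*a - 5) - 10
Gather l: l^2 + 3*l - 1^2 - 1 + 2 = l^2 + 3*l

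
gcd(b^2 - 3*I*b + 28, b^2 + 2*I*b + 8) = b + 4*I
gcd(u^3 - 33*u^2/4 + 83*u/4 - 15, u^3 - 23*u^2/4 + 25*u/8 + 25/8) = u - 5/4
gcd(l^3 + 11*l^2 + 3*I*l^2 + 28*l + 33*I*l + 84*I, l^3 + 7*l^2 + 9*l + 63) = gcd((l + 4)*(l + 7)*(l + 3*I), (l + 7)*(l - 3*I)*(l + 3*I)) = l^2 + l*(7 + 3*I) + 21*I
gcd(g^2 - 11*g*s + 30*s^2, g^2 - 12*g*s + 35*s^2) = -g + 5*s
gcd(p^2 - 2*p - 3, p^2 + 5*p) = 1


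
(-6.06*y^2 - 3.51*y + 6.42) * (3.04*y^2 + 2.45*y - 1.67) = -18.4224*y^4 - 25.5174*y^3 + 21.0375*y^2 + 21.5907*y - 10.7214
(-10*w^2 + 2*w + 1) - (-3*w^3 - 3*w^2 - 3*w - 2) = 3*w^3 - 7*w^2 + 5*w + 3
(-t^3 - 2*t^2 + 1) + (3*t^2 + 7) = -t^3 + t^2 + 8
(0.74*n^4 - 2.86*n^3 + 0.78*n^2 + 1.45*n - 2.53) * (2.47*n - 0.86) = 1.8278*n^5 - 7.7006*n^4 + 4.3862*n^3 + 2.9107*n^2 - 7.4961*n + 2.1758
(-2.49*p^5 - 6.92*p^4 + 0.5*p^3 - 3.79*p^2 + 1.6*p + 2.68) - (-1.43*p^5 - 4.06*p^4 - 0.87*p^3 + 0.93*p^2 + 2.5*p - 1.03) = -1.06*p^5 - 2.86*p^4 + 1.37*p^3 - 4.72*p^2 - 0.9*p + 3.71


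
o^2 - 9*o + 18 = (o - 6)*(o - 3)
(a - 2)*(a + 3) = a^2 + a - 6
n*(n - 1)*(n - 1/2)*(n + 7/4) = n^4 + n^3/4 - 17*n^2/8 + 7*n/8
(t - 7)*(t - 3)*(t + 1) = t^3 - 9*t^2 + 11*t + 21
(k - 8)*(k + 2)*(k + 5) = k^3 - k^2 - 46*k - 80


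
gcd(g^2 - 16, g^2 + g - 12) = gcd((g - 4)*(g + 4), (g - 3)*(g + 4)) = g + 4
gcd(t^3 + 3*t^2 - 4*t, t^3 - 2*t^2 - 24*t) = t^2 + 4*t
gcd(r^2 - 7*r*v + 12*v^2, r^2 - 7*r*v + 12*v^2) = r^2 - 7*r*v + 12*v^2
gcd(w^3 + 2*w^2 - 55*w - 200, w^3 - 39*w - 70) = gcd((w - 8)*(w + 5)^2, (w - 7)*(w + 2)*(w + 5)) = w + 5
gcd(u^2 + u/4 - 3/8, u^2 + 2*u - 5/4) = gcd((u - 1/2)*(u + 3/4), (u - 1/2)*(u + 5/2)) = u - 1/2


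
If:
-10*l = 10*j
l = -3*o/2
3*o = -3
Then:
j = -3/2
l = 3/2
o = -1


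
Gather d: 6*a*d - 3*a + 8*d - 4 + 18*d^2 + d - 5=-3*a + 18*d^2 + d*(6*a + 9) - 9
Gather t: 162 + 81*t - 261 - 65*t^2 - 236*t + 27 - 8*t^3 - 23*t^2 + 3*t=-8*t^3 - 88*t^2 - 152*t - 72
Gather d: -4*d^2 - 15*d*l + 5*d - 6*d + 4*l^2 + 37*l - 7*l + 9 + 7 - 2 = -4*d^2 + d*(-15*l - 1) + 4*l^2 + 30*l + 14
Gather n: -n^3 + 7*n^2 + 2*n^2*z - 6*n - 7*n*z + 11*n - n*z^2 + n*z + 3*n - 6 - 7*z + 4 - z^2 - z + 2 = -n^3 + n^2*(2*z + 7) + n*(-z^2 - 6*z + 8) - z^2 - 8*z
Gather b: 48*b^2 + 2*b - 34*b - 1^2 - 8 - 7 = 48*b^2 - 32*b - 16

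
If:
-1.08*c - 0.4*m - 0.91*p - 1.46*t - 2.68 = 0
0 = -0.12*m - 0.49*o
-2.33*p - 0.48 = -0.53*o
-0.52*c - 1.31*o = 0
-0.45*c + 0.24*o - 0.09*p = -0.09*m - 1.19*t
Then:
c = -1.16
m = -1.88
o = 0.46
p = -0.10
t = -0.40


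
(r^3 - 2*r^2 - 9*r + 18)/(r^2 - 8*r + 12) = (r^2 - 9)/(r - 6)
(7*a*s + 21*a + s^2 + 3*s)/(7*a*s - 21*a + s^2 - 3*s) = (s + 3)/(s - 3)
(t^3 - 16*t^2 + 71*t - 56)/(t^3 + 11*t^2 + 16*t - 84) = (t^3 - 16*t^2 + 71*t - 56)/(t^3 + 11*t^2 + 16*t - 84)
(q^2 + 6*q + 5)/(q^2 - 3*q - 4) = (q + 5)/(q - 4)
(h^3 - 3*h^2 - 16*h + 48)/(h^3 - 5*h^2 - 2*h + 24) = (h + 4)/(h + 2)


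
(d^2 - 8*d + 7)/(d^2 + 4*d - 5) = (d - 7)/(d + 5)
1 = 1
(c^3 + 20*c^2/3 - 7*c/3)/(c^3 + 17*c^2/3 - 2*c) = (c + 7)/(c + 6)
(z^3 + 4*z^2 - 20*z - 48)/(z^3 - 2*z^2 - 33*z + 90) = (z^2 - 2*z - 8)/(z^2 - 8*z + 15)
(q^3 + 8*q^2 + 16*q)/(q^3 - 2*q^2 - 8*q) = (q^2 + 8*q + 16)/(q^2 - 2*q - 8)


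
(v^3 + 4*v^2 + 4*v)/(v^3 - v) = (v^2 + 4*v + 4)/(v^2 - 1)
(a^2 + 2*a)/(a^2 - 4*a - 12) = a/(a - 6)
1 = 1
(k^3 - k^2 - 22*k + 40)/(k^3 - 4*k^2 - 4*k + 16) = (k + 5)/(k + 2)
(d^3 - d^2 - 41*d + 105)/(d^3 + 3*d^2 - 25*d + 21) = (d - 5)/(d - 1)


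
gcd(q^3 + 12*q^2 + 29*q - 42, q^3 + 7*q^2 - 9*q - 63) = q + 7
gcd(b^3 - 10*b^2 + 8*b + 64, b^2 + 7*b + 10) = b + 2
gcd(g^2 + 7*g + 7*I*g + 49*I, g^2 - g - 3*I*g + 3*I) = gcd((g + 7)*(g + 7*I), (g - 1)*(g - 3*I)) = 1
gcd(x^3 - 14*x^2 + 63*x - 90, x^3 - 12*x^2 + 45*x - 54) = x^2 - 9*x + 18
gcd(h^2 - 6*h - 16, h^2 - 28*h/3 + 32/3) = h - 8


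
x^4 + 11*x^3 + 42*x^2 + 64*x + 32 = (x + 1)*(x + 2)*(x + 4)^2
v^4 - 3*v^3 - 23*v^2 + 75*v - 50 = (v - 5)*(v - 2)*(v - 1)*(v + 5)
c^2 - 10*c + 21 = (c - 7)*(c - 3)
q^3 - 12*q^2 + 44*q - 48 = (q - 6)*(q - 4)*(q - 2)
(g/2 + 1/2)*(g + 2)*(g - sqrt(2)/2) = g^3/2 - sqrt(2)*g^2/4 + 3*g^2/2 - 3*sqrt(2)*g/4 + g - sqrt(2)/2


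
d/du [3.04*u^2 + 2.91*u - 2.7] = 6.08*u + 2.91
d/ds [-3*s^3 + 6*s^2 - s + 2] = -9*s^2 + 12*s - 1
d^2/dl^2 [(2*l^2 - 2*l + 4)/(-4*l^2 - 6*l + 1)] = 4*(40*l^3 - 108*l^2 - 132*l - 75)/(64*l^6 + 288*l^5 + 384*l^4 + 72*l^3 - 96*l^2 + 18*l - 1)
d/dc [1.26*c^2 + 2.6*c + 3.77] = 2.52*c + 2.6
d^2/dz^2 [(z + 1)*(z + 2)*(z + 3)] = 6*z + 12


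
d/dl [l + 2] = 1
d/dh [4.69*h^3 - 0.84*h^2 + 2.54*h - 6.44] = 14.07*h^2 - 1.68*h + 2.54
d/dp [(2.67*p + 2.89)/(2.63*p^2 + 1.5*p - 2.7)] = (7.0221*p^2 + 4.005*p - (2.67*p + 2.89)*(5.26*p + 1.5) - 7.209)/(2.63*p^2 + 1.5*p - 2.7)^2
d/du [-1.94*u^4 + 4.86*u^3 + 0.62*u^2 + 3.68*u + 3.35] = -7.76*u^3 + 14.58*u^2 + 1.24*u + 3.68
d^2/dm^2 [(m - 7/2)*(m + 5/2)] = 2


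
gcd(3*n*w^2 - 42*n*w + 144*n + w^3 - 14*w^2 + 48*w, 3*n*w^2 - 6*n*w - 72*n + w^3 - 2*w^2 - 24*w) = 3*n*w - 18*n + w^2 - 6*w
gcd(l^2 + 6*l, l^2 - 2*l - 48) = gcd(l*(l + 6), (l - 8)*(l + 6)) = l + 6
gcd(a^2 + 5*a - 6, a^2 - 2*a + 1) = a - 1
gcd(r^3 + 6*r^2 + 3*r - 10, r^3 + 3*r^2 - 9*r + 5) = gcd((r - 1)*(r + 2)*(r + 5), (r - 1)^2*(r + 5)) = r^2 + 4*r - 5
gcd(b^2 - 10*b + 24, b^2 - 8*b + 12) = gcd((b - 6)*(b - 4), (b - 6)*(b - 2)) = b - 6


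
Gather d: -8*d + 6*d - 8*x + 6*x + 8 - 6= -2*d - 2*x + 2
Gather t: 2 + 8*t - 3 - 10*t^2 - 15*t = -10*t^2 - 7*t - 1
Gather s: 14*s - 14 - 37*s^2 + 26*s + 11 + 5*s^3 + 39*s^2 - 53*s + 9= 5*s^3 + 2*s^2 - 13*s + 6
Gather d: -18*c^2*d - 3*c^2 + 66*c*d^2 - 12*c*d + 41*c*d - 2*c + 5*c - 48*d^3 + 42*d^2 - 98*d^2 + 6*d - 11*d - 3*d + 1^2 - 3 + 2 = -3*c^2 + 3*c - 48*d^3 + d^2*(66*c - 56) + d*(-18*c^2 + 29*c - 8)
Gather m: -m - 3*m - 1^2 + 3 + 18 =20 - 4*m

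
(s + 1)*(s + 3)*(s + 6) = s^3 + 10*s^2 + 27*s + 18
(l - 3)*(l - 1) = l^2 - 4*l + 3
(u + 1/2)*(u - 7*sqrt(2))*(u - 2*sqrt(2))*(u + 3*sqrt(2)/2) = u^4 - 15*sqrt(2)*u^3/2 + u^3/2 - 15*sqrt(2)*u^2/4 + u^2 + u/2 + 42*sqrt(2)*u + 21*sqrt(2)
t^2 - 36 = (t - 6)*(t + 6)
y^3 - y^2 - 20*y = y*(y - 5)*(y + 4)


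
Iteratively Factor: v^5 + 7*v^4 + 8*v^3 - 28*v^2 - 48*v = (v + 2)*(v^4 + 5*v^3 - 2*v^2 - 24*v) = v*(v + 2)*(v^3 + 5*v^2 - 2*v - 24) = v*(v - 2)*(v + 2)*(v^2 + 7*v + 12) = v*(v - 2)*(v + 2)*(v + 4)*(v + 3)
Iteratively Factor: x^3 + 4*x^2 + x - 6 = (x - 1)*(x^2 + 5*x + 6) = (x - 1)*(x + 3)*(x + 2)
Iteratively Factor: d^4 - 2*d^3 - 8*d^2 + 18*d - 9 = (d - 1)*(d^3 - d^2 - 9*d + 9) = (d - 1)^2*(d^2 - 9) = (d - 3)*(d - 1)^2*(d + 3)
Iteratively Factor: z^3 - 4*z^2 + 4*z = (z - 2)*(z^2 - 2*z) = (z - 2)^2*(z)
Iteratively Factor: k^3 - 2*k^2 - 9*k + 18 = (k - 3)*(k^2 + k - 6) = (k - 3)*(k + 3)*(k - 2)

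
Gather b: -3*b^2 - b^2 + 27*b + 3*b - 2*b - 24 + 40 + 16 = -4*b^2 + 28*b + 32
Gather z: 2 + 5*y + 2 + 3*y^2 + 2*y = 3*y^2 + 7*y + 4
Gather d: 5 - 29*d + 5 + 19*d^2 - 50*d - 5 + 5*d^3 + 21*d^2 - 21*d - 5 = 5*d^3 + 40*d^2 - 100*d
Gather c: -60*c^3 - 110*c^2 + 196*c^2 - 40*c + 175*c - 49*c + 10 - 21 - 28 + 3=-60*c^3 + 86*c^2 + 86*c - 36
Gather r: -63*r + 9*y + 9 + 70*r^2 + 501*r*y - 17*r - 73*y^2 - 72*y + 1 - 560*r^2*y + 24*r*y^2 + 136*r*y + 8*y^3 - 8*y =r^2*(70 - 560*y) + r*(24*y^2 + 637*y - 80) + 8*y^3 - 73*y^2 - 71*y + 10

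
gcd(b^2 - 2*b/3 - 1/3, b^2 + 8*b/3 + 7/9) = b + 1/3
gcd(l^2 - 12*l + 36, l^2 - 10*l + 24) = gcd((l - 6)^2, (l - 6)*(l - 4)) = l - 6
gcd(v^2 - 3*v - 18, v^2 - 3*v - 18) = v^2 - 3*v - 18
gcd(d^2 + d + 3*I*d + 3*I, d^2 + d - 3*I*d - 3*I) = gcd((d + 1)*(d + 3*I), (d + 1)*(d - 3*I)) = d + 1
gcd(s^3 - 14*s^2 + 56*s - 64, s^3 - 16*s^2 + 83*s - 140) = s - 4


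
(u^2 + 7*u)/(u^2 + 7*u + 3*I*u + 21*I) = u/(u + 3*I)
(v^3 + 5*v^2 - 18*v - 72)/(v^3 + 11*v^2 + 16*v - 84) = (v^2 - v - 12)/(v^2 + 5*v - 14)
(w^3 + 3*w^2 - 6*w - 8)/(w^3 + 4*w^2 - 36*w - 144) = (w^2 - w - 2)/(w^2 - 36)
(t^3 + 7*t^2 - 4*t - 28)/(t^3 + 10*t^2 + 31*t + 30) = (t^2 + 5*t - 14)/(t^2 + 8*t + 15)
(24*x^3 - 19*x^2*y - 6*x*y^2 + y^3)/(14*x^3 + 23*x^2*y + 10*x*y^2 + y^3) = (24*x^3 - 19*x^2*y - 6*x*y^2 + y^3)/(14*x^3 + 23*x^2*y + 10*x*y^2 + y^3)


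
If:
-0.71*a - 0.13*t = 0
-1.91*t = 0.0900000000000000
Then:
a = 0.01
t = -0.05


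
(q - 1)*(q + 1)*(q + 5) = q^3 + 5*q^2 - q - 5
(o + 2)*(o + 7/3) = o^2 + 13*o/3 + 14/3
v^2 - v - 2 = (v - 2)*(v + 1)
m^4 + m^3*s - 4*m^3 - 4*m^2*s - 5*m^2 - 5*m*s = m*(m - 5)*(m + 1)*(m + s)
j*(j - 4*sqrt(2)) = j^2 - 4*sqrt(2)*j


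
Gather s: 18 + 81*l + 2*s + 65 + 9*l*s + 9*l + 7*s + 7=90*l + s*(9*l + 9) + 90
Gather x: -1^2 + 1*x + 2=x + 1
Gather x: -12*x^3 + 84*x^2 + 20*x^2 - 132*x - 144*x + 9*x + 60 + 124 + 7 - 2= -12*x^3 + 104*x^2 - 267*x + 189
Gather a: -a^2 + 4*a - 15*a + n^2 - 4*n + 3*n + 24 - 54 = -a^2 - 11*a + n^2 - n - 30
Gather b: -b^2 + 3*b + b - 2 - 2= -b^2 + 4*b - 4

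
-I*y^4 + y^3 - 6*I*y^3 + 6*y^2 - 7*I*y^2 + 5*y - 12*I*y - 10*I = (y + 5)*(y - I)*(y + 2*I)*(-I*y - I)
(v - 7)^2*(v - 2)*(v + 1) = v^4 - 15*v^3 + 61*v^2 - 21*v - 98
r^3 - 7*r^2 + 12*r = r*(r - 4)*(r - 3)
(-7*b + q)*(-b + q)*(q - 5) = 7*b^2*q - 35*b^2 - 8*b*q^2 + 40*b*q + q^3 - 5*q^2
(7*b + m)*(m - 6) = 7*b*m - 42*b + m^2 - 6*m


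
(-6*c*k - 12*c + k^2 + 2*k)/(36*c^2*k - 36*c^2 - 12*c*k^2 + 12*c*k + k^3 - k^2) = (-k - 2)/(6*c*k - 6*c - k^2 + k)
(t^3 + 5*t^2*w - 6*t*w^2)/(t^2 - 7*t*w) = (t^2 + 5*t*w - 6*w^2)/(t - 7*w)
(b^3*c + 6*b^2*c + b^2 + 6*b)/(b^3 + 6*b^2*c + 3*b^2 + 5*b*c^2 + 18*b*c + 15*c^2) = b*(b^2*c + 6*b*c + b + 6)/(b^3 + 6*b^2*c + 3*b^2 + 5*b*c^2 + 18*b*c + 15*c^2)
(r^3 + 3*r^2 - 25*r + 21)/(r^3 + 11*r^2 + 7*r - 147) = (r - 1)/(r + 7)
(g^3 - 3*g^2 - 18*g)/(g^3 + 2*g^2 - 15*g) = (g^2 - 3*g - 18)/(g^2 + 2*g - 15)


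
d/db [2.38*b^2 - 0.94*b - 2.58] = 4.76*b - 0.94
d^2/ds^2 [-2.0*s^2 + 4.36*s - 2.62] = -4.00000000000000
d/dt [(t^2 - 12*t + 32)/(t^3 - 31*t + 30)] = (2*(t - 6)*(t^3 - 31*t + 30) - (3*t^2 - 31)*(t^2 - 12*t + 32))/(t^3 - 31*t + 30)^2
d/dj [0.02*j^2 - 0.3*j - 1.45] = 0.04*j - 0.3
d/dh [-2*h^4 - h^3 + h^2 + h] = -8*h^3 - 3*h^2 + 2*h + 1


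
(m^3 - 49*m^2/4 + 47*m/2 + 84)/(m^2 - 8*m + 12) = (m^2 - 25*m/4 - 14)/(m - 2)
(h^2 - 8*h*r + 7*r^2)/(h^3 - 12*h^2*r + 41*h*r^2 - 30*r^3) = (h - 7*r)/(h^2 - 11*h*r + 30*r^2)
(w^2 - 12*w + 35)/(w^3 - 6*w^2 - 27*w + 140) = (w - 5)/(w^2 + w - 20)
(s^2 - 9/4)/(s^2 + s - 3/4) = (2*s - 3)/(2*s - 1)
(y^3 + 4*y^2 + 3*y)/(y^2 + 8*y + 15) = y*(y + 1)/(y + 5)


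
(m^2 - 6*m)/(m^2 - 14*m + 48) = m/(m - 8)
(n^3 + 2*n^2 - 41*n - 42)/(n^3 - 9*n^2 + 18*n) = (n^2 + 8*n + 7)/(n*(n - 3))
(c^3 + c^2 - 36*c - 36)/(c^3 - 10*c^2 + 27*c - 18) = (c^2 + 7*c + 6)/(c^2 - 4*c + 3)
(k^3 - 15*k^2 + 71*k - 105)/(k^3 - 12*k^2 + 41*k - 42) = (k - 5)/(k - 2)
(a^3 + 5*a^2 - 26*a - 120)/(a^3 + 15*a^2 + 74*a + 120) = (a - 5)/(a + 5)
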